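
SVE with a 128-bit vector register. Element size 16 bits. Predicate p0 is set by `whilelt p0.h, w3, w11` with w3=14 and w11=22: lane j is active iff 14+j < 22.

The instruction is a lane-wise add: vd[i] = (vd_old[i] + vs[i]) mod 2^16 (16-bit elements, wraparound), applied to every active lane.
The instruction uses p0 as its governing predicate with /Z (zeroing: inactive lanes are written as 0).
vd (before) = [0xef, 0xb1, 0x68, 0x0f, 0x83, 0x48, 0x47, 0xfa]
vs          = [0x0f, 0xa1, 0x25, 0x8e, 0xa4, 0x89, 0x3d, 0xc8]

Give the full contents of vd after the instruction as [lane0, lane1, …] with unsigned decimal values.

register lanes = 128/16 = 8
whilelt: lane j active iff 14+j < 22 → j < 8 → 8 active
[0] add(0xef,0x0f) = 0xfe
[1] add(0xb1,0xa1) = 0x152
[2] add(0x68,0x25) = 0x8d
[3] add(0x0f,0x8e) = 0x9d
[4] add(0x83,0xa4) = 0x127
[5] add(0x48,0x89) = 0xd1
[6] add(0x47,0x3d) = 0x84
[7] add(0xfa,0xc8) = 0x1c2

vd = [254, 338, 141, 157, 295, 209, 132, 450]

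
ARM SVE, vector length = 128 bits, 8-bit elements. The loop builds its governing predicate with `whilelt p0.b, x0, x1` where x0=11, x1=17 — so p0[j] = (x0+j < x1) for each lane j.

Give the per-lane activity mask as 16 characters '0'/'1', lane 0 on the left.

register lanes = 128/8 = 16
p0[j] = (11+j < 17); true for j=0..5 → 6 lanes set
bits (lane 0 leftmost): 1111110000000000

predicate = 1111110000000000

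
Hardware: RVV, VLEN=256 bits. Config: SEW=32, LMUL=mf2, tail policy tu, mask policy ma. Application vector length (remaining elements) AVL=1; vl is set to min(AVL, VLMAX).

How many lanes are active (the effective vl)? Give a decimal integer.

VLMAX = VLEN×LMUL/SEW = 256×1/2/32 = 4
AVL=1 ≤ VLMAX=4, so vl = 1

vl = 1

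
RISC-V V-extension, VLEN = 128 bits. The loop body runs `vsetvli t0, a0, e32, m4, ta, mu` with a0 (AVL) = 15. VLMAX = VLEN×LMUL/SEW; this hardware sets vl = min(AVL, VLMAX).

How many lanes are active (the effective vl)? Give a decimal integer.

VLMAX = (128 × 4) / 32 = 16 lanes
AVL=15 ≤ VLMAX=16, so vl = 15

vl = 15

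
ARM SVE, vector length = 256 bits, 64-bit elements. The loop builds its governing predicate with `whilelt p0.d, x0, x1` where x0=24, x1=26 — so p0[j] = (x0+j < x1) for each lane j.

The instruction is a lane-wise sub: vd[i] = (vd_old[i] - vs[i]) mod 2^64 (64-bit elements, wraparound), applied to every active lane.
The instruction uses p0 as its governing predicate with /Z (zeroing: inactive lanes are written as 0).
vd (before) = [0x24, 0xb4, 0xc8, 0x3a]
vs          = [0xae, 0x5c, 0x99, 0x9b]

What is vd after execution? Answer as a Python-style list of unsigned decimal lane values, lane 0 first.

vd = [18446744073709551478, 88, 0, 0]

register lanes = 256/64 = 4
active while 24+j < 26, i.e. j ∈ [0,2) capped at 4 ⇒ 2
vd[0] sub(0x24,0xae) -> 0xffffffffffffff76
vd[1] sub(0xb4,0x5c) -> 0x58
vd[2] tail/zero -> 0x00
vd[3] tail/zero -> 0x00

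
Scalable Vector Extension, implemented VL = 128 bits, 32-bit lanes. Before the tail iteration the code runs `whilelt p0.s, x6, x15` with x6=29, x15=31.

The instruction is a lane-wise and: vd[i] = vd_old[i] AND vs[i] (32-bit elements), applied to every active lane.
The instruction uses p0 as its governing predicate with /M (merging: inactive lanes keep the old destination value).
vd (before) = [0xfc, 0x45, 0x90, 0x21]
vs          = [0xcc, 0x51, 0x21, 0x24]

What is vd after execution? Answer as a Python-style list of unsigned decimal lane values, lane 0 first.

vd = [204, 65, 144, 33]

lane count: 128 div 32 = 4
active while 29+j < 31, i.e. j ∈ [0,2) capped at 4 ⇒ 2
[0] and(0xfc,0xcc) = 0xcc
[1] and(0x45,0x51) = 0x41
[2] tail/keep = 0x90
[3] tail/keep = 0x21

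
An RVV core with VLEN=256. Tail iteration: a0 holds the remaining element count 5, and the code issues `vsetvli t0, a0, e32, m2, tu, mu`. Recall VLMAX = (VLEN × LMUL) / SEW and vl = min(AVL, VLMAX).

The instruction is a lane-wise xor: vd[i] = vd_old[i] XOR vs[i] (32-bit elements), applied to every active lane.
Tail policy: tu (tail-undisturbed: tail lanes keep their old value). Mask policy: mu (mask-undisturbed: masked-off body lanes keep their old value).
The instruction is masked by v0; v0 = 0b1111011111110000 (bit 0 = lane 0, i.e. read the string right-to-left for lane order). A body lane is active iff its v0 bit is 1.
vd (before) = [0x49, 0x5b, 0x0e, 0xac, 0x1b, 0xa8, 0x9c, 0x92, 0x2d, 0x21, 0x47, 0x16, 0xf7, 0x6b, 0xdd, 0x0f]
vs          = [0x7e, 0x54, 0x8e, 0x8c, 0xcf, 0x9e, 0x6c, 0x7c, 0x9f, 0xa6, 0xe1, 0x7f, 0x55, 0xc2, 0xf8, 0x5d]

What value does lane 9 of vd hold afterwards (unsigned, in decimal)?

vd[9] = 33

VLMAX = (256 × 2) / 32 = 16 lanes
vl ← min(5, 16) = 5
  i=0: mask-off/keep → 73
  i=1: mask-off/keep → 91
  i=2: mask-off/keep → 14
  i=3: mask-off/keep → 172
  i=4: xor(0x1b,0xcf) → 212
  i=5: tail/keep → 168
  i=6: tail/keep → 156
  i=7: tail/keep → 146
  i=8: tail/keep → 45
  i=9: tail/keep → 33
  i=10: tail/keep → 71
  i=11: tail/keep → 22
  i=12: tail/keep → 247
  i=13: tail/keep → 107
  i=14: tail/keep → 221
  i=15: tail/keep → 15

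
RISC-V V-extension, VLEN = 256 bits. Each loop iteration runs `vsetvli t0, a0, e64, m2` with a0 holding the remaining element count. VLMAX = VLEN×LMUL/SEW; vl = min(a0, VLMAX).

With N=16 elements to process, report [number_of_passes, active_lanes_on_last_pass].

lanes per group: 256·2/64 = 8
iterations = ceil(16/8) = 2; final-pass vl = 8

[iterations, last_vl] = [2, 8]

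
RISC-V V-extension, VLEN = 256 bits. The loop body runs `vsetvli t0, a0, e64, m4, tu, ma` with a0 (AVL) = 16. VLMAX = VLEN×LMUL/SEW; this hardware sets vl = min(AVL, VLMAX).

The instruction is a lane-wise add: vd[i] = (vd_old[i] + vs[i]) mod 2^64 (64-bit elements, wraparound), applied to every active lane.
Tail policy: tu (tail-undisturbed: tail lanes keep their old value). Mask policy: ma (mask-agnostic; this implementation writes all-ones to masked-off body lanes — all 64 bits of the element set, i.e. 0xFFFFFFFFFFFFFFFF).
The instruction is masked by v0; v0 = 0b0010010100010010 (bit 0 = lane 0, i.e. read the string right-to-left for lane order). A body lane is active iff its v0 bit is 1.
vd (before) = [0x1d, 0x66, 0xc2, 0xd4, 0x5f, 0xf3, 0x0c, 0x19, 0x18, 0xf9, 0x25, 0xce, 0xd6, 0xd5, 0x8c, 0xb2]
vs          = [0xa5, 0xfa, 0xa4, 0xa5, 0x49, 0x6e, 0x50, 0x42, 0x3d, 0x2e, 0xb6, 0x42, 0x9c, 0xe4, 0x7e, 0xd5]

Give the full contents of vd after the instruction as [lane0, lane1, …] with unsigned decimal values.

vd = [18446744073709551615, 352, 18446744073709551615, 18446744073709551615, 168, 18446744073709551615, 18446744073709551615, 18446744073709551615, 85, 18446744073709551615, 219, 18446744073709551615, 18446744073709551615, 441, 18446744073709551615, 18446744073709551615]

VLMAX = VLEN×LMUL/SEW = 256×4/64 = 16
vl ← min(16, 16) = 16
vd[0] mask-off/ones -> 0xffffffffffffffff
vd[1] add(0x66,0xfa) -> 0x160
vd[2] mask-off/ones -> 0xffffffffffffffff
vd[3] mask-off/ones -> 0xffffffffffffffff
vd[4] add(0x5f,0x49) -> 0xa8
vd[5] mask-off/ones -> 0xffffffffffffffff
vd[6] mask-off/ones -> 0xffffffffffffffff
vd[7] mask-off/ones -> 0xffffffffffffffff
vd[8] add(0x18,0x3d) -> 0x55
vd[9] mask-off/ones -> 0xffffffffffffffff
vd[10] add(0x25,0xb6) -> 0xdb
vd[11] mask-off/ones -> 0xffffffffffffffff
vd[12] mask-off/ones -> 0xffffffffffffffff
vd[13] add(0xd5,0xe4) -> 0x1b9
vd[14] mask-off/ones -> 0xffffffffffffffff
vd[15] mask-off/ones -> 0xffffffffffffffff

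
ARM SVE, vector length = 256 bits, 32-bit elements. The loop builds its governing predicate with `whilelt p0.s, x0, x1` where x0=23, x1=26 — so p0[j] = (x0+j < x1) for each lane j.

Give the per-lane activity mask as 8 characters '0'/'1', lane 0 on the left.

predicate = 11100000

256-bit reg / 32-bit elem → 8 lanes
active while 23+j < 26, i.e. j ∈ [0,3) capped at 8 ⇒ 3
bits (lane 0 leftmost): 11100000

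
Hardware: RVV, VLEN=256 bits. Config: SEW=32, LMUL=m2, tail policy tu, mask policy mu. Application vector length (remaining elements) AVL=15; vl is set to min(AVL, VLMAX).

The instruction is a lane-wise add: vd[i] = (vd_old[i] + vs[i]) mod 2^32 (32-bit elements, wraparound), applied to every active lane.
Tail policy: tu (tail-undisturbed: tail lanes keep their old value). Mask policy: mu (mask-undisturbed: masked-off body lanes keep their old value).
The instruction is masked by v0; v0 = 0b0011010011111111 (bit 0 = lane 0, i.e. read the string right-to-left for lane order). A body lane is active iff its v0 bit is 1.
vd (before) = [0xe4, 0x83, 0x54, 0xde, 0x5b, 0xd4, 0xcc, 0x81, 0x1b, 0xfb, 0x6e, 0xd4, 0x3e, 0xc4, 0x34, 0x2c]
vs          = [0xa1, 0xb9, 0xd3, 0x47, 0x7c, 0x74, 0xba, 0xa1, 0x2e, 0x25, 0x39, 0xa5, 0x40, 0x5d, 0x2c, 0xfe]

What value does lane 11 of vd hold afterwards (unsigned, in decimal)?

VLMAX = VLEN×LMUL/SEW = 256×2/32 = 16
vl ← min(15, 16) = 15
  i=0: add(0xe4,0xa1) → 389
  i=1: add(0x83,0xb9) → 316
  i=2: add(0x54,0xd3) → 295
  i=3: add(0xde,0x47) → 293
  i=4: add(0x5b,0x7c) → 215
  i=5: add(0xd4,0x74) → 328
  i=6: add(0xcc,0xba) → 390
  i=7: add(0x81,0xa1) → 290
  i=8: mask-off/keep → 27
  i=9: mask-off/keep → 251
  i=10: add(0x6e,0x39) → 167
  i=11: mask-off/keep → 212
  i=12: add(0x3e,0x40) → 126
  i=13: add(0xc4,0x5d) → 289
  i=14: mask-off/keep → 52
  i=15: tail/keep → 44

vd[11] = 212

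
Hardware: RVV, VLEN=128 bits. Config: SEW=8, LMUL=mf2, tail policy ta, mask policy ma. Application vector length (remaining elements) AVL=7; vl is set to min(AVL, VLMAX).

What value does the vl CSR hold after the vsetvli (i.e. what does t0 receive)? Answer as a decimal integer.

vl = 7

VLMAX = (128 × 1/2) / 8 = 8 lanes
vl ← min(7, 8) = 7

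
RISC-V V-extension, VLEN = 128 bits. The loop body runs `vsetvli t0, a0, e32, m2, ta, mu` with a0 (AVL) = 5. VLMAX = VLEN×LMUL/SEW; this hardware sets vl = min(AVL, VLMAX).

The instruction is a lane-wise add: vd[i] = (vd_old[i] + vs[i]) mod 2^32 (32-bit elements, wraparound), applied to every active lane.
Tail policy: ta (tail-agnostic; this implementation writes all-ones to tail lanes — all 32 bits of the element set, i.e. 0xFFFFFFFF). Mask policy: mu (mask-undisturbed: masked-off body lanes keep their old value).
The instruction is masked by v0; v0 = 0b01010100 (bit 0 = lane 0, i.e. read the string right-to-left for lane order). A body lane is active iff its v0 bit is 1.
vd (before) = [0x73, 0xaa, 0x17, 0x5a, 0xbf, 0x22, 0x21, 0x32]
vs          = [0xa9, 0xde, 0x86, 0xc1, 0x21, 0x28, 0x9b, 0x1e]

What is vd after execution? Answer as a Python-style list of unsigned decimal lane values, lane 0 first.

vd = [115, 170, 157, 90, 224, 4294967295, 4294967295, 4294967295]

lanes per group: 128·2/32 = 8
AVL=5 ≤ VLMAX=8, so vl = 5
lane  0: mask-off/keep ⇒ 0x73
lane  1: mask-off/keep ⇒ 0xaa
lane  2: add(0x17,0x86) ⇒ 0x9d
lane  3: mask-off/keep ⇒ 0x5a
lane  4: add(0xbf,0x21) ⇒ 0xe0
lane  5: tail/ones ⇒ 0xffffffff
lane  6: tail/ones ⇒ 0xffffffff
lane  7: tail/ones ⇒ 0xffffffff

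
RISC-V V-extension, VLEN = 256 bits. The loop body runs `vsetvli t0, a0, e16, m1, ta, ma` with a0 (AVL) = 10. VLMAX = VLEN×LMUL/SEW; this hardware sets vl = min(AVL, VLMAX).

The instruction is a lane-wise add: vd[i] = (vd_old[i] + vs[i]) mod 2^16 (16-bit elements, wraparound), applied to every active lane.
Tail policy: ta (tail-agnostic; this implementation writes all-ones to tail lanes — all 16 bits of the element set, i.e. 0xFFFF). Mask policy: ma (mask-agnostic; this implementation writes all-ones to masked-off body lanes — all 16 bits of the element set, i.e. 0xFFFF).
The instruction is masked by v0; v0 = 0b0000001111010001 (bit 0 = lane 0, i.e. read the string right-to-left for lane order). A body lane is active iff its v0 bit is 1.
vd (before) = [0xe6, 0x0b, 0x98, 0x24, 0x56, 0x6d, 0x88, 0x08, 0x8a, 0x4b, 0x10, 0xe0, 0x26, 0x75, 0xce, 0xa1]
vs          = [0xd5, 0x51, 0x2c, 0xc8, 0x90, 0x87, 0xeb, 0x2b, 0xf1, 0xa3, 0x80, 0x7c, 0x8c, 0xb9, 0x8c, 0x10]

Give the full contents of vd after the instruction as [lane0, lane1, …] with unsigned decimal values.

vd = [443, 65535, 65535, 65535, 230, 65535, 371, 51, 379, 238, 65535, 65535, 65535, 65535, 65535, 65535]

lanes per group: 256·1/16 = 16
vl ← min(10, 16) = 10
vd[0] add(0xe6,0xd5) -> 0x1bb
vd[1] mask-off/ones -> 0xffff
vd[2] mask-off/ones -> 0xffff
vd[3] mask-off/ones -> 0xffff
vd[4] add(0x56,0x90) -> 0xe6
vd[5] mask-off/ones -> 0xffff
vd[6] add(0x88,0xeb) -> 0x173
vd[7] add(0x08,0x2b) -> 0x33
vd[8] add(0x8a,0xf1) -> 0x17b
vd[9] add(0x4b,0xa3) -> 0xee
vd[10] tail/ones -> 0xffff
vd[11] tail/ones -> 0xffff
vd[12] tail/ones -> 0xffff
vd[13] tail/ones -> 0xffff
vd[14] tail/ones -> 0xffff
vd[15] tail/ones -> 0xffff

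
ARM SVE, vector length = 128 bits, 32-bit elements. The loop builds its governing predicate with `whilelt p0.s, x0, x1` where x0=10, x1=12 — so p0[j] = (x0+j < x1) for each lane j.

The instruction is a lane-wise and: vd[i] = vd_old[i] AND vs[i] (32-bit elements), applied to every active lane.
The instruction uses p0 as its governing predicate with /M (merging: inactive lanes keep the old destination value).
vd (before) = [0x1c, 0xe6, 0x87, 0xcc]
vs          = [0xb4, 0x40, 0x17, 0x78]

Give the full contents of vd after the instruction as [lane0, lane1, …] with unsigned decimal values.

128-bit reg / 32-bit elem → 4 lanes
active while 10+j < 12, i.e. j ∈ [0,2) capped at 4 ⇒ 2
lane  0: and(0x1c,0xb4) ⇒ 0x14
lane  1: and(0xe6,0x40) ⇒ 0x40
lane  2: tail/keep ⇒ 0x87
lane  3: tail/keep ⇒ 0xcc

vd = [20, 64, 135, 204]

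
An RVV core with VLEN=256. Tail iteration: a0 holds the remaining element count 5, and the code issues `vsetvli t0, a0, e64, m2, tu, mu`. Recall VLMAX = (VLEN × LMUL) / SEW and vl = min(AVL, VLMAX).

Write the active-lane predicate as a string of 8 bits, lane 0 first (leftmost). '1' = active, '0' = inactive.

VLMAX = (256 × 2) / 64 = 8 lanes
vl = min(AVL, VLMAX) = min(5, 8) = 5
bits (lane 0 leftmost): 11111000

predicate = 11111000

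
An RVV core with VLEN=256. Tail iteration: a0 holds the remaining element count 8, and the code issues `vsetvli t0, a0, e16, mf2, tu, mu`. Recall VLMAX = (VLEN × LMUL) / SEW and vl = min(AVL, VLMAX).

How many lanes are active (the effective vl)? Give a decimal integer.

vl = 8

VLMAX = VLEN×LMUL/SEW = 256×1/2/16 = 8
AVL=8 ≤ VLMAX=8, so vl = 8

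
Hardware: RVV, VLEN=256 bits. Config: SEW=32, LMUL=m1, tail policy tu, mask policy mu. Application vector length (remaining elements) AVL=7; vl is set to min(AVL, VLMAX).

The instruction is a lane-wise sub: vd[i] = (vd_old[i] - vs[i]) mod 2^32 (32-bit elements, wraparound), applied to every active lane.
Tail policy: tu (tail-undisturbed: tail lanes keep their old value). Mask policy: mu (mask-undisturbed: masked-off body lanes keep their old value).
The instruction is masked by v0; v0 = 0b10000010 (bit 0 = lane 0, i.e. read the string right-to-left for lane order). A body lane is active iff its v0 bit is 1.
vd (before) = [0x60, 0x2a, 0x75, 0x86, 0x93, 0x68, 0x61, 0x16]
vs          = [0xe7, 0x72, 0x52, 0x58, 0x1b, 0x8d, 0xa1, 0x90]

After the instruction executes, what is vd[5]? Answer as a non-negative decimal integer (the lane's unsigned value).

VLMAX = VLEN×LMUL/SEW = 256×1/32 = 8
vl ← min(7, 8) = 7
  i=0: mask-off/keep → 96
  i=1: sub(0x2a,0x72) → 4294967224
  i=2: mask-off/keep → 117
  i=3: mask-off/keep → 134
  i=4: mask-off/keep → 147
  i=5: mask-off/keep → 104
  i=6: mask-off/keep → 97
  i=7: tail/keep → 22

vd[5] = 104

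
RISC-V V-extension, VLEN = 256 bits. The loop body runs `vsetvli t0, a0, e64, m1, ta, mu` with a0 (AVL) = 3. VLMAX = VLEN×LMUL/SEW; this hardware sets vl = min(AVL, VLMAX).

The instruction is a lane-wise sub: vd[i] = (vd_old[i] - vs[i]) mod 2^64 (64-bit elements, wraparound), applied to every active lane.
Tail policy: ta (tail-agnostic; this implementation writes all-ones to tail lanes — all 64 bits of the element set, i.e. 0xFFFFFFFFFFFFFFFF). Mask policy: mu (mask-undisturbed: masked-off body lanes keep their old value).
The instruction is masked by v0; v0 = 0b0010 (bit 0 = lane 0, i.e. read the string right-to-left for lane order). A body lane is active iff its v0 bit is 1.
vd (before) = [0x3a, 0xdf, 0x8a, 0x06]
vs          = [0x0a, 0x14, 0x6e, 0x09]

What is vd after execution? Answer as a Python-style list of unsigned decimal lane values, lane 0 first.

vd = [58, 203, 138, 18446744073709551615]

VLMAX = VLEN×LMUL/SEW = 256×1/64 = 4
vl = min(AVL, VLMAX) = min(3, 4) = 3
[0] mask-off/keep = 0x3a
[1] sub(0xdf,0x14) = 0xcb
[2] mask-off/keep = 0x8a
[3] tail/ones = 0xffffffffffffffff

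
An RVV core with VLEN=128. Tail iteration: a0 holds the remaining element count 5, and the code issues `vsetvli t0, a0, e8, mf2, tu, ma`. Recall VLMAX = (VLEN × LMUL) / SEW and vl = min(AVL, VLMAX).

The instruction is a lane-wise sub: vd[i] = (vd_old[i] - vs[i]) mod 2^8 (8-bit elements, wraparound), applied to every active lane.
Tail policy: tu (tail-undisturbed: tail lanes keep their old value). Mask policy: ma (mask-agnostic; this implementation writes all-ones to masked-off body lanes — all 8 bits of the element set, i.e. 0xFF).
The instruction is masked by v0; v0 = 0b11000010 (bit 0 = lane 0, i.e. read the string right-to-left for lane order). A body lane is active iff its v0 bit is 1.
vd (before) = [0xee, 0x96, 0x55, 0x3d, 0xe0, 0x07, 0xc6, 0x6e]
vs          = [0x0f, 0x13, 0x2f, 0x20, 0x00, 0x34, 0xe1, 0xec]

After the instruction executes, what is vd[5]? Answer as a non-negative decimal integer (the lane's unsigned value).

VLMAX = VLEN×LMUL/SEW = 128×1/2/8 = 8
vl ← min(5, 8) = 5
[0] mask-off/ones = 0xff
[1] sub(0x96,0x13) = 0x83
[2] mask-off/ones = 0xff
[3] mask-off/ones = 0xff
[4] mask-off/ones = 0xff
[5] tail/keep = 0x07
[6] tail/keep = 0xc6
[7] tail/keep = 0x6e

vd[5] = 7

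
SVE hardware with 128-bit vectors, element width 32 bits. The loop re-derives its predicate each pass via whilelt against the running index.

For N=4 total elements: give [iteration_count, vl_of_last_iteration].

[iterations, last_vl] = [1, 4]

128-bit reg / 32-bit elem → 4 lanes
iterations = ceil(4/4) = 1; final-pass vl = 4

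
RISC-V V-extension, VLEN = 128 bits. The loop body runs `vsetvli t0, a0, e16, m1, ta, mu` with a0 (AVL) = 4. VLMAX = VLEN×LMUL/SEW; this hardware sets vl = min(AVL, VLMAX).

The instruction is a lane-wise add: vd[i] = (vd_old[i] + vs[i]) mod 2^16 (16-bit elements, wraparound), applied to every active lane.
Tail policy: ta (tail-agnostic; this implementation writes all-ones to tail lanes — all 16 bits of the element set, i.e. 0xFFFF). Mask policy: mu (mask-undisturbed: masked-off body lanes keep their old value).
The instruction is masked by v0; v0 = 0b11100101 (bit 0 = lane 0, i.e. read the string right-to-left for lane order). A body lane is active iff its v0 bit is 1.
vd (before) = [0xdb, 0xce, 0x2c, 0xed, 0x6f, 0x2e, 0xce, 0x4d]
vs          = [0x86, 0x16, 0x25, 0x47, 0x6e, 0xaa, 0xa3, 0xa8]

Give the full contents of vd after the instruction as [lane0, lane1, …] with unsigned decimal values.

vd = [353, 206, 81, 237, 65535, 65535, 65535, 65535]

VLMAX = (128 × 1) / 16 = 8 lanes
AVL=4 ≤ VLMAX=8, so vl = 4
  i=0: add(0xdb,0x86) → 353
  i=1: mask-off/keep → 206
  i=2: add(0x2c,0x25) → 81
  i=3: mask-off/keep → 237
  i=4: tail/ones → 65535
  i=5: tail/ones → 65535
  i=6: tail/ones → 65535
  i=7: tail/ones → 65535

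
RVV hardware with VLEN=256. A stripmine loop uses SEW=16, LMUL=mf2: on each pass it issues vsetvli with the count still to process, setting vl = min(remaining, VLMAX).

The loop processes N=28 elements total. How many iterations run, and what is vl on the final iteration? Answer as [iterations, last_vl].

[iterations, last_vl] = [4, 4]

VLMAX = VLEN×LMUL/SEW = 256×1/2/16 = 8
N=28: ⌈28/8⌉ = 4 iters; last vl = 28 − 3×8 = 4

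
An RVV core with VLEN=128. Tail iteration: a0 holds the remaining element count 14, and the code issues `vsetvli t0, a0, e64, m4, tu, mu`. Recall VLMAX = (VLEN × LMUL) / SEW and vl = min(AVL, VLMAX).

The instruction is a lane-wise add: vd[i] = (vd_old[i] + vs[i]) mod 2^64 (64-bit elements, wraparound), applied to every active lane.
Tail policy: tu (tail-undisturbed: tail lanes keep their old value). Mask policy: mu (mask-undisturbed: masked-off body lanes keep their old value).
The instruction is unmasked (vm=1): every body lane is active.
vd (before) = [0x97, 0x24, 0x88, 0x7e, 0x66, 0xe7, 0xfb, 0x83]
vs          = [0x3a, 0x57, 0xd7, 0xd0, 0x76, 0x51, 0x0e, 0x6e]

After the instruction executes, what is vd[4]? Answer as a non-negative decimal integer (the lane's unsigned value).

VLMAX = VLEN×LMUL/SEW = 128×4/64 = 8
vl ← min(14, 8) = 8
[0] add(0x97,0x3a) = 0xd1
[1] add(0x24,0x57) = 0x7b
[2] add(0x88,0xd7) = 0x15f
[3] add(0x7e,0xd0) = 0x14e
[4] add(0x66,0x76) = 0xdc
[5] add(0xe7,0x51) = 0x138
[6] add(0xfb,0x0e) = 0x109
[7] add(0x83,0x6e) = 0xf1

vd[4] = 220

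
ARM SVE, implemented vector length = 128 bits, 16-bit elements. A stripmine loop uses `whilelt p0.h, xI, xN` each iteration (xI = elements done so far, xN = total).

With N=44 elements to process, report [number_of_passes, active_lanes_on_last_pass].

[iterations, last_vl] = [6, 4]

lane count: 128 div 16 = 8
iterations = ceil(44/8) = 6; final-pass vl = 4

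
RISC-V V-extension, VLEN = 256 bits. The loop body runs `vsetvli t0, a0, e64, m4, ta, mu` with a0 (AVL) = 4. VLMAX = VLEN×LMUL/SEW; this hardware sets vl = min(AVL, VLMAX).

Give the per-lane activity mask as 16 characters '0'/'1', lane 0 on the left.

predicate = 1111000000000000

VLMAX = (256 × 4) / 64 = 16 lanes
AVL=4 ≤ VLMAX=16, so vl = 4
bits (lane 0 leftmost): 1111000000000000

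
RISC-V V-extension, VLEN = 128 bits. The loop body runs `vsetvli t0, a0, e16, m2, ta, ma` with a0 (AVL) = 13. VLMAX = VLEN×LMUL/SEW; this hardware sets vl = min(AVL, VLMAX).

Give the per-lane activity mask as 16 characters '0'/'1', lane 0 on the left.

VLMAX = VLEN×LMUL/SEW = 128×2/16 = 16
AVL=13 ≤ VLMAX=16, so vl = 13
bits (lane 0 leftmost): 1111111111111000

predicate = 1111111111111000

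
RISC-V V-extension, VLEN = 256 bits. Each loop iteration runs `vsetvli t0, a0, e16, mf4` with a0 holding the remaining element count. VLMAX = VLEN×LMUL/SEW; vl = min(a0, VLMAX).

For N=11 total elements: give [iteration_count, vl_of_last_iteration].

VLMAX = (256 × 1/4) / 16 = 4 lanes
11 elements at 4/iter → 3 passes, remainder 3 on the last

[iterations, last_vl] = [3, 3]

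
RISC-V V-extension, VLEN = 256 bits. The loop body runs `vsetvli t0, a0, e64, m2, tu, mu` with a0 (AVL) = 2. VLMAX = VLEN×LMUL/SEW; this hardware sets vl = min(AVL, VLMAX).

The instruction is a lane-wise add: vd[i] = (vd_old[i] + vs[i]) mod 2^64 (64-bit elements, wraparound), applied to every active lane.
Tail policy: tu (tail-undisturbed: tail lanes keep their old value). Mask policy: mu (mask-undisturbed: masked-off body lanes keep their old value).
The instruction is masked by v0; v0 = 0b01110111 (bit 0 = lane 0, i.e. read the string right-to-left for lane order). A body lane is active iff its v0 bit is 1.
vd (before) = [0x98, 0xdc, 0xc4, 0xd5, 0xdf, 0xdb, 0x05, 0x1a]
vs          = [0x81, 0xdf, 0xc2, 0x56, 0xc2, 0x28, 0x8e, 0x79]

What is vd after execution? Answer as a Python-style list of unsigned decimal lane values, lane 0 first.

VLMAX = (256 × 2) / 64 = 8 lanes
vl = min(AVL, VLMAX) = min(2, 8) = 2
  i=0: add(0x98,0x81) → 281
  i=1: add(0xdc,0xdf) → 443
  i=2: tail/keep → 196
  i=3: tail/keep → 213
  i=4: tail/keep → 223
  i=5: tail/keep → 219
  i=6: tail/keep → 5
  i=7: tail/keep → 26

vd = [281, 443, 196, 213, 223, 219, 5, 26]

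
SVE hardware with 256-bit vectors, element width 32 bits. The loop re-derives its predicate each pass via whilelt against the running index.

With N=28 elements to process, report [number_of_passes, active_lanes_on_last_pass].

256-bit reg / 32-bit elem → 8 lanes
N=28: ⌈28/8⌉ = 4 iters; last vl = 28 − 3×8 = 4

[iterations, last_vl] = [4, 4]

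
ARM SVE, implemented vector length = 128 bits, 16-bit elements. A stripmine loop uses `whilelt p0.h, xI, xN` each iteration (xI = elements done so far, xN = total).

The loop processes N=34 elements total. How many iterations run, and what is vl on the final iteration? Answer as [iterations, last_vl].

128-bit reg / 16-bit elem → 8 lanes
N=34: ⌈34/8⌉ = 5 iters; last vl = 34 − 4×8 = 2

[iterations, last_vl] = [5, 2]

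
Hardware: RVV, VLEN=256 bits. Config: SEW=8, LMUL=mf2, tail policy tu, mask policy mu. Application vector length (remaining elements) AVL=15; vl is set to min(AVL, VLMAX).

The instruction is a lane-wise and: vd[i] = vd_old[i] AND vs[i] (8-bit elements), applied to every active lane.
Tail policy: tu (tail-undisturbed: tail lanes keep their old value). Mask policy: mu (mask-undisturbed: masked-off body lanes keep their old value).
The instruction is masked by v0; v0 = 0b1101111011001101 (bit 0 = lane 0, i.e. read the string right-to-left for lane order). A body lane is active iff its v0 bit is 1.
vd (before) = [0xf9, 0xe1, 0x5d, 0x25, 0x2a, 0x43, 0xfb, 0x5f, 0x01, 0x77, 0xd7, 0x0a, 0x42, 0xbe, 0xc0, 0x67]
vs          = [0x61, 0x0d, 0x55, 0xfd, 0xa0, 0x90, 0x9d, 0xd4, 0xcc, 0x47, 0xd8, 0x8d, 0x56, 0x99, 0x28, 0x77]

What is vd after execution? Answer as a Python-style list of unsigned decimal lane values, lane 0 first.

lanes per group: 256·1/2/8 = 16
vl = min(AVL, VLMAX) = min(15, 16) = 15
  i=0: and(0xf9,0x61) → 97
  i=1: mask-off/keep → 225
  i=2: and(0x5d,0x55) → 85
  i=3: and(0x25,0xfd) → 37
  i=4: mask-off/keep → 42
  i=5: mask-off/keep → 67
  i=6: and(0xfb,0x9d) → 153
  i=7: and(0x5f,0xd4) → 84
  i=8: mask-off/keep → 1
  i=9: and(0x77,0x47) → 71
  i=10: and(0xd7,0xd8) → 208
  i=11: and(0x0a,0x8d) → 8
  i=12: and(0x42,0x56) → 66
  i=13: mask-off/keep → 190
  i=14: and(0xc0,0x28) → 0
  i=15: tail/keep → 103

vd = [97, 225, 85, 37, 42, 67, 153, 84, 1, 71, 208, 8, 66, 190, 0, 103]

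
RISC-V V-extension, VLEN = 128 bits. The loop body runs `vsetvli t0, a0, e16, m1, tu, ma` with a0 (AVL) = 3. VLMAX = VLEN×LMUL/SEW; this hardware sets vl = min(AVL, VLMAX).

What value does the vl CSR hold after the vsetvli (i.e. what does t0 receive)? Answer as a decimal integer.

vl = 3

lanes per group: 128·1/16 = 8
AVL=3 ≤ VLMAX=8, so vl = 3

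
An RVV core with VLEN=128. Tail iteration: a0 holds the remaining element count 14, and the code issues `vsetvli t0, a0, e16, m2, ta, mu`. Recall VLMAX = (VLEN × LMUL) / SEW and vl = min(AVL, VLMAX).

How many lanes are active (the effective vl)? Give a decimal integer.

VLMAX = VLEN×LMUL/SEW = 128×2/16 = 16
vl = min(AVL, VLMAX) = min(14, 16) = 14

vl = 14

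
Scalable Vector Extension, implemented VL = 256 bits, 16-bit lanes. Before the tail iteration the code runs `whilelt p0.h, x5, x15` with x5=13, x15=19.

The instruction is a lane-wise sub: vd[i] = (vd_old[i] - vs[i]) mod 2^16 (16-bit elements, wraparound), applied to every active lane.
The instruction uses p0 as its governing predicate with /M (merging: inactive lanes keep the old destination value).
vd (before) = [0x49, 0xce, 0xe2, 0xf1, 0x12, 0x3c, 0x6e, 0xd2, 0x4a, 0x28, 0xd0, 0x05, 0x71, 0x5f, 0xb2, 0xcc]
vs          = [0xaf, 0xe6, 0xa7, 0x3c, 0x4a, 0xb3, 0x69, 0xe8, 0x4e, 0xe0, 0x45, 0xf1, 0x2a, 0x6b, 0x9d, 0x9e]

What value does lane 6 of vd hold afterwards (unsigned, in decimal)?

vd[6] = 110

256-bit reg / 16-bit elem → 16 lanes
whilelt: lane j active iff 13+j < 19 → j < 6 → 6 active
  i=0: sub(0x49,0xaf) → 65434
  i=1: sub(0xce,0xe6) → 65512
  i=2: sub(0xe2,0xa7) → 59
  i=3: sub(0xf1,0x3c) → 181
  i=4: sub(0x12,0x4a) → 65480
  i=5: sub(0x3c,0xb3) → 65417
  i=6: tail/keep → 110
  i=7: tail/keep → 210
  i=8: tail/keep → 74
  i=9: tail/keep → 40
  i=10: tail/keep → 208
  i=11: tail/keep → 5
  i=12: tail/keep → 113
  i=13: tail/keep → 95
  i=14: tail/keep → 178
  i=15: tail/keep → 204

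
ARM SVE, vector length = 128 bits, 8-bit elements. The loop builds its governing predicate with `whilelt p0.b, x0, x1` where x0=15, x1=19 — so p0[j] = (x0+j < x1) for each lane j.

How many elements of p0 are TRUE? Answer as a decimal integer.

register lanes = 128/8 = 16
p0[j] = (15+j < 19); true for j=0..3 → 4 lanes set

vl = 4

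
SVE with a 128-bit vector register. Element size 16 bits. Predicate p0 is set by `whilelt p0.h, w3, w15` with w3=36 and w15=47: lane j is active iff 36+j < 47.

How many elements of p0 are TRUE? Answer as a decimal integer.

vl = 8

register lanes = 128/16 = 8
whilelt: lane j active iff 36+j < 47 → j < 11 → 8 active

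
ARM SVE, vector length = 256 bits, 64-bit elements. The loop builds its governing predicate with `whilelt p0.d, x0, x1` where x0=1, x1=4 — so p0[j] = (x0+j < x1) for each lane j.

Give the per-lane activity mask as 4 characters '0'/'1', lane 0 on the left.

register lanes = 256/64 = 4
whilelt: lane j active iff 1+j < 4 → j < 3 → 3 active
bits (lane 0 leftmost): 1110

predicate = 1110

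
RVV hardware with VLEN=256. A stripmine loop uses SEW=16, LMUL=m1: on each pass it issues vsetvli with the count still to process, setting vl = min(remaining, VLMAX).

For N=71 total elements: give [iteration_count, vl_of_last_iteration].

[iterations, last_vl] = [5, 7]

VLMAX = VLEN×LMUL/SEW = 256×1/16 = 16
N=71: ⌈71/16⌉ = 5 iters; last vl = 71 − 4×16 = 7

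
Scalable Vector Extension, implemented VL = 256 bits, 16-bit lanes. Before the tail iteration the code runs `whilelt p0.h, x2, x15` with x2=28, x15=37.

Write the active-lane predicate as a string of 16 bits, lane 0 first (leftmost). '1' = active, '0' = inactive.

lane count: 256 div 16 = 16
p0[j] = (28+j < 37); true for j=0..8 → 9 lanes set
bits (lane 0 leftmost): 1111111110000000

predicate = 1111111110000000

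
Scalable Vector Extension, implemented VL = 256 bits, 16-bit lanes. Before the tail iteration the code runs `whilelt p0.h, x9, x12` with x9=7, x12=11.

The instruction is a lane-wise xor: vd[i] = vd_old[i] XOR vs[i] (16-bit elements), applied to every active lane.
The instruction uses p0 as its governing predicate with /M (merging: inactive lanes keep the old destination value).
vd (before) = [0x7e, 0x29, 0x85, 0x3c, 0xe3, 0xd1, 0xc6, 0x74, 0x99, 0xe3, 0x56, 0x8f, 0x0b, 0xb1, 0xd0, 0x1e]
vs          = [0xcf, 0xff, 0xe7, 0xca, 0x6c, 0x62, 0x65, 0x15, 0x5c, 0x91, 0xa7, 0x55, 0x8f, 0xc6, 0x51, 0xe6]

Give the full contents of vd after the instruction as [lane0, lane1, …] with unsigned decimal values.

lane count: 256 div 16 = 16
p0[j] = (7+j < 11); true for j=0..3 → 4 lanes set
vd[0] xor(0x7e,0xcf) -> 0xb1
vd[1] xor(0x29,0xff) -> 0xd6
vd[2] xor(0x85,0xe7) -> 0x62
vd[3] xor(0x3c,0xca) -> 0xf6
vd[4] tail/keep -> 0xe3
vd[5] tail/keep -> 0xd1
vd[6] tail/keep -> 0xc6
vd[7] tail/keep -> 0x74
vd[8] tail/keep -> 0x99
vd[9] tail/keep -> 0xe3
vd[10] tail/keep -> 0x56
vd[11] tail/keep -> 0x8f
vd[12] tail/keep -> 0x0b
vd[13] tail/keep -> 0xb1
vd[14] tail/keep -> 0xd0
vd[15] tail/keep -> 0x1e

vd = [177, 214, 98, 246, 227, 209, 198, 116, 153, 227, 86, 143, 11, 177, 208, 30]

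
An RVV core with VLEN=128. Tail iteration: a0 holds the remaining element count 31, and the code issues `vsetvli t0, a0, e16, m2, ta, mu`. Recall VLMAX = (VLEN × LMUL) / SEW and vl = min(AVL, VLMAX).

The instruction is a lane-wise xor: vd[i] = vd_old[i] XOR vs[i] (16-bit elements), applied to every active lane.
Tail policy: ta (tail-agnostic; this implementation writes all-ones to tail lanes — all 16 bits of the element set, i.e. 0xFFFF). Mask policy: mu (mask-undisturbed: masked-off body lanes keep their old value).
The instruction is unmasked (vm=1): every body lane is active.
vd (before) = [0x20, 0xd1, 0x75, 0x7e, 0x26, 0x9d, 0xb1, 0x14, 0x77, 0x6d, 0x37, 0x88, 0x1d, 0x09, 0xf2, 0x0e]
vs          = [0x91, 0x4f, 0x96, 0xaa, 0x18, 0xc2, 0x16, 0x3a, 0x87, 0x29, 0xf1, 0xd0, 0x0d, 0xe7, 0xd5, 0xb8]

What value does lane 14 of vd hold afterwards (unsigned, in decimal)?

VLMAX = (128 × 2) / 16 = 16 lanes
vl ← min(31, 16) = 16
[0] xor(0x20,0x91) = 0xb1
[1] xor(0xd1,0x4f) = 0x9e
[2] xor(0x75,0x96) = 0xe3
[3] xor(0x7e,0xaa) = 0xd4
[4] xor(0x26,0x18) = 0x3e
[5] xor(0x9d,0xc2) = 0x5f
[6] xor(0xb1,0x16) = 0xa7
[7] xor(0x14,0x3a) = 0x2e
[8] xor(0x77,0x87) = 0xf0
[9] xor(0x6d,0x29) = 0x44
[10] xor(0x37,0xf1) = 0xc6
[11] xor(0x88,0xd0) = 0x58
[12] xor(0x1d,0x0d) = 0x10
[13] xor(0x09,0xe7) = 0xee
[14] xor(0xf2,0xd5) = 0x27
[15] xor(0x0e,0xb8) = 0xb6

vd[14] = 39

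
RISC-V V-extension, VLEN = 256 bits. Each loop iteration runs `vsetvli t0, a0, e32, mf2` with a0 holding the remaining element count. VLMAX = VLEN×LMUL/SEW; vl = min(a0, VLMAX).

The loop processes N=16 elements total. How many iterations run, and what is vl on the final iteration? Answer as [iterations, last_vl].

lanes per group: 256·1/2/32 = 4
N=16: ⌈16/4⌉ = 4 iters; last vl = 16 − 3×4 = 4

[iterations, last_vl] = [4, 4]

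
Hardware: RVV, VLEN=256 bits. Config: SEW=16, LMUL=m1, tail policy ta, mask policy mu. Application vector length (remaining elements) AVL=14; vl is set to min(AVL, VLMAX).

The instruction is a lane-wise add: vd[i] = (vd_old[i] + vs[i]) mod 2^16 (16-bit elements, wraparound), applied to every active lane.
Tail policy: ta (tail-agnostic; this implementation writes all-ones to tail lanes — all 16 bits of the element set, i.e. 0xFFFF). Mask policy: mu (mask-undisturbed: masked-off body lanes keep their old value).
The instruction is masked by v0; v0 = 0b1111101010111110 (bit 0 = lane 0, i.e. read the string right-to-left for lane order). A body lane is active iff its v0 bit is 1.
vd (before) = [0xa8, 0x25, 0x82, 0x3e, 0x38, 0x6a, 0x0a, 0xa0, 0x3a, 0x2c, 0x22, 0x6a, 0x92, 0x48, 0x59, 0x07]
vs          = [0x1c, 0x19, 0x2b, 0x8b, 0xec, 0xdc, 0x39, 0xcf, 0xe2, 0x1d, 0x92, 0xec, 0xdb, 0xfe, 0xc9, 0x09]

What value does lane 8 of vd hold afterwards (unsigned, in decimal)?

VLMAX = VLEN×LMUL/SEW = 256×1/16 = 16
vl = min(AVL, VLMAX) = min(14, 16) = 14
[0] mask-off/keep = 0xa8
[1] add(0x25,0x19) = 0x3e
[2] add(0x82,0x2b) = 0xad
[3] add(0x3e,0x8b) = 0xc9
[4] add(0x38,0xec) = 0x124
[5] add(0x6a,0xdc) = 0x146
[6] mask-off/keep = 0x0a
[7] add(0xa0,0xcf) = 0x16f
[8] mask-off/keep = 0x3a
[9] add(0x2c,0x1d) = 0x49
[10] mask-off/keep = 0x22
[11] add(0x6a,0xec) = 0x156
[12] add(0x92,0xdb) = 0x16d
[13] add(0x48,0xfe) = 0x146
[14] tail/ones = 0xffff
[15] tail/ones = 0xffff

vd[8] = 58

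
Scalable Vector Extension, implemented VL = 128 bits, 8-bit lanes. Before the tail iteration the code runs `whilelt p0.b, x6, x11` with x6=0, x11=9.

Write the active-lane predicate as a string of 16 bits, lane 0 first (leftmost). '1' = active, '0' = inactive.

128-bit reg / 8-bit elem → 16 lanes
whilelt: lane j active iff 0+j < 9 → j < 9 → 9 active
bits (lane 0 leftmost): 1111111110000000

predicate = 1111111110000000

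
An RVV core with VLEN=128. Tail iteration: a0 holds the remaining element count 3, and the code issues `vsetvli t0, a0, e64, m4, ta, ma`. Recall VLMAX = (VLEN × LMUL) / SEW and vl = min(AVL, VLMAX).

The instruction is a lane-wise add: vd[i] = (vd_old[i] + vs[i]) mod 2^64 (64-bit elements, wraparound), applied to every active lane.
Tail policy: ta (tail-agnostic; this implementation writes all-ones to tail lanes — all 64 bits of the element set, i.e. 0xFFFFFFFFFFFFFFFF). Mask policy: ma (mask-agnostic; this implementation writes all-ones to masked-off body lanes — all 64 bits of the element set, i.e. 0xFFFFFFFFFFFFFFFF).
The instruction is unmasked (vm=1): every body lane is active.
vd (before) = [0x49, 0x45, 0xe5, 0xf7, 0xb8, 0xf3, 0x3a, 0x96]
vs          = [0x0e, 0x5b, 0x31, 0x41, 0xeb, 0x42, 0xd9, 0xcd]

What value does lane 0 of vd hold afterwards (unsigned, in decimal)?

vd[0] = 87

VLMAX = (128 × 4) / 64 = 8 lanes
vl = min(AVL, VLMAX) = min(3, 8) = 3
vd[0] add(0x49,0x0e) -> 0x57
vd[1] add(0x45,0x5b) -> 0xa0
vd[2] add(0xe5,0x31) -> 0x116
vd[3] tail/ones -> 0xffffffffffffffff
vd[4] tail/ones -> 0xffffffffffffffff
vd[5] tail/ones -> 0xffffffffffffffff
vd[6] tail/ones -> 0xffffffffffffffff
vd[7] tail/ones -> 0xffffffffffffffff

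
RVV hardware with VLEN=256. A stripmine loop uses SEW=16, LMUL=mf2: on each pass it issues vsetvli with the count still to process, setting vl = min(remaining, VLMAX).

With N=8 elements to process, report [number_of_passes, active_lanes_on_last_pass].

[iterations, last_vl] = [1, 8]

VLMAX = (256 × 1/2) / 16 = 8 lanes
N=8: ⌈8/8⌉ = 1 iters; last vl = 8 − 0×8 = 8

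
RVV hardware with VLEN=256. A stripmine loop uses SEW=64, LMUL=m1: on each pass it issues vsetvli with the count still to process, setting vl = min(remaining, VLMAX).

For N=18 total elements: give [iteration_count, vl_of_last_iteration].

VLMAX = VLEN×LMUL/SEW = 256×1/64 = 4
iterations = ceil(18/4) = 5; final-pass vl = 2

[iterations, last_vl] = [5, 2]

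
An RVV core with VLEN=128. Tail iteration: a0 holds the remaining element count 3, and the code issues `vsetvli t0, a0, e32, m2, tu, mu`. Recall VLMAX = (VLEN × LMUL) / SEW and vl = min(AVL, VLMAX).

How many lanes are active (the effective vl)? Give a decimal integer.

vl = 3

VLMAX = (128 × 2) / 32 = 8 lanes
vl ← min(3, 8) = 3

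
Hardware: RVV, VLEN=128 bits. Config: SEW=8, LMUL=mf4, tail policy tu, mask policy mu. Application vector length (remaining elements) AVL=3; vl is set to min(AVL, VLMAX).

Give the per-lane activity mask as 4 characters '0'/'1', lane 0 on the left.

predicate = 1110

VLMAX = (128 × 1/4) / 8 = 4 lanes
AVL=3 ≤ VLMAX=4, so vl = 3
bits (lane 0 leftmost): 1110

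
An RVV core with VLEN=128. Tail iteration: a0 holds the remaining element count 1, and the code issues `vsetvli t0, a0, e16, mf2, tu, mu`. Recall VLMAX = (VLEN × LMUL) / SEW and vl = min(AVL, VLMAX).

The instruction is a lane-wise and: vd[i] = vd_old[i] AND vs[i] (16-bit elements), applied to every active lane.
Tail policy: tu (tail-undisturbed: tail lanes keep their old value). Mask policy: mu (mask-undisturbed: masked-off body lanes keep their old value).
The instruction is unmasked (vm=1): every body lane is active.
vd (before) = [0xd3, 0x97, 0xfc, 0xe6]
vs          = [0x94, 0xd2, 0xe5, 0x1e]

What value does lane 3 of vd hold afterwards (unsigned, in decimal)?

lanes per group: 128·1/2/16 = 4
AVL=1 ≤ VLMAX=4, so vl = 1
lane  0: and(0xd3,0x94) ⇒ 0x90
lane  1: tail/keep ⇒ 0x97
lane  2: tail/keep ⇒ 0xfc
lane  3: tail/keep ⇒ 0xe6

vd[3] = 230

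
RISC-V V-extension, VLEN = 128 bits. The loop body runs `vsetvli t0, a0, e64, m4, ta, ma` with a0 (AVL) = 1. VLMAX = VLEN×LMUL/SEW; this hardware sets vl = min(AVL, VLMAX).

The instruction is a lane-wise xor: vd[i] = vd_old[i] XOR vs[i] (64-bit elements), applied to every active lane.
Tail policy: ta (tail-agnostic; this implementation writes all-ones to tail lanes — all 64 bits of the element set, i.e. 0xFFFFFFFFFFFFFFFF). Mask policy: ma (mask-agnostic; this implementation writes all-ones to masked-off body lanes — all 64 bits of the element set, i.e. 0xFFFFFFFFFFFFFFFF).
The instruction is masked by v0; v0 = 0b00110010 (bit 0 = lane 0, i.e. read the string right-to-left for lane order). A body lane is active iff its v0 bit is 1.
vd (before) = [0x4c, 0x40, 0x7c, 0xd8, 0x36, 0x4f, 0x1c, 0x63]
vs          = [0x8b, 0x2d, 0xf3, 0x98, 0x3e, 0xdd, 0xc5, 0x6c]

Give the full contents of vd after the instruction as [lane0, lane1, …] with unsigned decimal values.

VLMAX = (128 × 4) / 64 = 8 lanes
vl = min(AVL, VLMAX) = min(1, 8) = 1
[0] mask-off/ones = 0xffffffffffffffff
[1] tail/ones = 0xffffffffffffffff
[2] tail/ones = 0xffffffffffffffff
[3] tail/ones = 0xffffffffffffffff
[4] tail/ones = 0xffffffffffffffff
[5] tail/ones = 0xffffffffffffffff
[6] tail/ones = 0xffffffffffffffff
[7] tail/ones = 0xffffffffffffffff

vd = [18446744073709551615, 18446744073709551615, 18446744073709551615, 18446744073709551615, 18446744073709551615, 18446744073709551615, 18446744073709551615, 18446744073709551615]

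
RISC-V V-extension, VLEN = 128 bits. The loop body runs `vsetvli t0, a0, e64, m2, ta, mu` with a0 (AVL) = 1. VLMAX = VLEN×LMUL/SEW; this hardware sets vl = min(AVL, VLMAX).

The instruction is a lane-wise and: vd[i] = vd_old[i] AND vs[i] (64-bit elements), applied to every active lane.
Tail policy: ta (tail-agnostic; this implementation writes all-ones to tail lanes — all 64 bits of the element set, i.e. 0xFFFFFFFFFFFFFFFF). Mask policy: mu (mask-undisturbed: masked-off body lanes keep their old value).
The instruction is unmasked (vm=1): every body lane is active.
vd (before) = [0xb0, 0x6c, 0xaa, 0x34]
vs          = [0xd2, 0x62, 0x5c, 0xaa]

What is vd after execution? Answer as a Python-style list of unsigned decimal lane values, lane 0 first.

vd = [144, 18446744073709551615, 18446744073709551615, 18446744073709551615]

VLMAX = VLEN×LMUL/SEW = 128×2/64 = 4
AVL=1 ≤ VLMAX=4, so vl = 1
lane  0: and(0xb0,0xd2) ⇒ 0x90
lane  1: tail/ones ⇒ 0xffffffffffffffff
lane  2: tail/ones ⇒ 0xffffffffffffffff
lane  3: tail/ones ⇒ 0xffffffffffffffff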